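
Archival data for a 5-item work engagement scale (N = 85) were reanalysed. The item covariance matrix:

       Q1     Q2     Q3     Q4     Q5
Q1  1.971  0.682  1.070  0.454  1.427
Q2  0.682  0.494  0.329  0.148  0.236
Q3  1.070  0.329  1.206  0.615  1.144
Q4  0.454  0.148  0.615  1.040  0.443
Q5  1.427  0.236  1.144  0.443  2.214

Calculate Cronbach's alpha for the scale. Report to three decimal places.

Cronbach's alpha = 0.818

sum of item variances = 1.971 + 0.494 + 1.206 + 1.040 + 2.214 = 6.925
Sum of the distinct covariances = 6.548
total variance = 6.925 + 2 × 6.548 = 20.021
α = (k/(k−1))·(1 − sum of item variances/total variance) = (5/4)·(1 − 6.925/20.021) = 0.818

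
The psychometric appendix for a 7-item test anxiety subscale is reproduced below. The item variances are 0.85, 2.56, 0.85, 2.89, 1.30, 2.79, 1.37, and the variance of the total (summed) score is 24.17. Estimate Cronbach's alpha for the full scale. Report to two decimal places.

ΣVar(i) = 0.85 + 2.56 + 0.85 + 2.89 + 1.30 + 2.79 + 1.37 = 12.61
α = (k/(k−1))·(1 − ΣVar(i)/σ²_total) = (7/6)·(1 − 12.61/24.17) = 0.56

α = 0.56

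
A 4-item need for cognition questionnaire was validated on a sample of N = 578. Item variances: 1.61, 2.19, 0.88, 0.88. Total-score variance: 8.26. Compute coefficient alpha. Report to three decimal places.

α = 0.436

ΣVar(i) = 1.61 + 2.19 + 0.88 + 0.88 = 5.56
α = (k/(k−1))·(1 − ΣVar(i)/Var(T)) = (4/3)·(1 − 5.56/8.26) = 0.436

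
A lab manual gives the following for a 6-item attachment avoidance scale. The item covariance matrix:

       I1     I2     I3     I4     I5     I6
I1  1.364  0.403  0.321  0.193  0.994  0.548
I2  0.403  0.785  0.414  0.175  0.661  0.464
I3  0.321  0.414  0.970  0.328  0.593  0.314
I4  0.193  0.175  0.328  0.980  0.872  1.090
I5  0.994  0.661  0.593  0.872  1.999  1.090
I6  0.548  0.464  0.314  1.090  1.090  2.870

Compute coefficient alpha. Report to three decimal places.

Σσᵢ² = 1.364 + 0.785 + 0.970 + 0.980 + 1.999 + 2.870 = 8.968
Sum of off-diagonal covariances = 8.460
σ²_total = 8.968 + 2 × 8.460 = 25.888
α = (k/(k−1))·(1 − Σσᵢ²/σ²_total) = (6/5)·(1 − 8.968/25.888) = 0.784

α = 0.784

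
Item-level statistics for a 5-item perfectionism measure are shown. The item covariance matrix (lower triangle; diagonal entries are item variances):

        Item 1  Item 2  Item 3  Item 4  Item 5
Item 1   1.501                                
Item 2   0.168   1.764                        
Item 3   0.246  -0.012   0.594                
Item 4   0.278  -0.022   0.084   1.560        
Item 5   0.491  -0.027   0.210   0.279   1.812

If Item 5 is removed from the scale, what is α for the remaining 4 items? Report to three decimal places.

α = 0.287

Remaining items: Item 1, Item 2, Item 3, Item 4 (k = 4).
Σσ²ᵢ = 1.501 + 1.764 + 0.594 + 1.560 = 5.419
Var(T) = 5.419 + 2 × 0.742 = 6.903
α (item deleted) = (4/3)·(1 − 5.419/6.903) = 0.287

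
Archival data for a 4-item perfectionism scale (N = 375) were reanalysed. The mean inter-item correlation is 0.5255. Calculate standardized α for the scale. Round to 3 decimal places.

standardized α = 0.816

Standardized α = k·r̄ / (1 + (k−1)·r̄) = 4 × 0.5255 / (1 + 3 × 0.5255)
  = 2.1020 / 2.5765 = 0.816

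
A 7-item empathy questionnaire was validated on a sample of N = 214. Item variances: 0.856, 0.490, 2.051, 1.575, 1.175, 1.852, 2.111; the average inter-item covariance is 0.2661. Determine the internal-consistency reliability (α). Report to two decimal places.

ΣVar(i) = 0.856 + 0.490 + 2.051 + 1.575 + 1.175 + 1.852 + 2.111 = 10.110
Sum of the 21 distinct covariances = 21 × 0.2661 = 5.5881
σ²_total = ΣVar(i) + 2·Σcov = 10.110 + 2 × 5.5881 = 21.2862
α = (7/6)·(1 − 10.110/21.2862) = 0.61

α = 0.61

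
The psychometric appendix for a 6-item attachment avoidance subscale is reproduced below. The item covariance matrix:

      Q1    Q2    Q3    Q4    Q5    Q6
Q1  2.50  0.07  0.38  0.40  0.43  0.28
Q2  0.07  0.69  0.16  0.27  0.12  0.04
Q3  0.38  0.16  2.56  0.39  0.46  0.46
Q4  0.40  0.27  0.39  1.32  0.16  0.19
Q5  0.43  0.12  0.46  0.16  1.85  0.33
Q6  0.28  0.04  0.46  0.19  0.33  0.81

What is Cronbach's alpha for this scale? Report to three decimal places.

α = 0.552

ΣVar(i) = 2.50 + 0.69 + 2.56 + 1.32 + 1.85 + 0.81 = 9.73
Sum of the distinct covariances = 4.14
Var(T) = 9.73 + 2 × 4.14 = 18.01
α = (k/(k−1))·(1 − ΣVar(i)/Var(T)) = (6/5)·(1 − 9.73/18.01) = 0.552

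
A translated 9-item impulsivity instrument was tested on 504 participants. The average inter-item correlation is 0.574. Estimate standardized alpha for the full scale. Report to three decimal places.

α = 0.924

Standardized α = k·r̄ / (1 + (k−1)·r̄) = 9 × 0.574 / (1 + 8 × 0.574)
  = 5.1660 / 5.5920 = 0.924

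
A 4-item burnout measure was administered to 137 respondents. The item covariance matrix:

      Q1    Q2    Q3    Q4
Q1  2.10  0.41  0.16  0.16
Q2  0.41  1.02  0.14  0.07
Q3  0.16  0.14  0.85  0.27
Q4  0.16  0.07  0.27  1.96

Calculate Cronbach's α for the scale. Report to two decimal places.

sum of item variances = 2.10 + 1.02 + 0.85 + 1.96 = 5.93
Sum of off-diagonal covariances = 1.21
Var(T) = 5.93 + 2 × 1.21 = 8.35
α = (k/(k−1))·(1 − sum of item variances/Var(T)) = (4/3)·(1 − 5.93/8.35) = 0.39

α = 0.39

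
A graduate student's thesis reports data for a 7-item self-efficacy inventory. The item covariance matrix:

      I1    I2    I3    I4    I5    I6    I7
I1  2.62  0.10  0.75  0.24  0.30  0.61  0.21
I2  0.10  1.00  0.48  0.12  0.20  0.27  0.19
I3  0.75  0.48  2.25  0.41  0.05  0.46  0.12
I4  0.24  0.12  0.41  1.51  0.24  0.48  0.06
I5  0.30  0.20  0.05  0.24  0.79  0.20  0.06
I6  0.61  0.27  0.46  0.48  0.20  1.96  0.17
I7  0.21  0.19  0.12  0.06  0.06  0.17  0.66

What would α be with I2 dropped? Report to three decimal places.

α = 0.565

Remaining items: I1, I3, I4, I5, I6, I7 (k = 6).
sum of item variances = 2.62 + 2.25 + 1.51 + 0.79 + 1.96 + 0.66 = 9.79
total variance = 9.79 + 2 × 4.36 = 18.51
α (item deleted) = (6/5)·(1 − 9.79/18.51) = 0.565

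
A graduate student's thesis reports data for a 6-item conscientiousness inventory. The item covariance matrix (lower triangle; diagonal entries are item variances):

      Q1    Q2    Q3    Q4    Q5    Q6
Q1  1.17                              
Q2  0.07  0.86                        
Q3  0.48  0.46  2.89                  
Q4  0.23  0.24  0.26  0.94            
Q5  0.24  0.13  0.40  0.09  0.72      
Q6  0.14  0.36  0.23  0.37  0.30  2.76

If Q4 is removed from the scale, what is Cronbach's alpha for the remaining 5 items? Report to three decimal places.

Cronbach's alpha = 0.501

Remaining items: Q1, Q2, Q3, Q5, Q6 (k = 5).
Σσᵢ² = 1.17 + 0.86 + 2.89 + 0.72 + 2.76 = 8.40
Var(T) = 8.40 + 2 × 2.81 = 14.02
α (item deleted) = (5/4)·(1 − 8.40/14.02) = 0.501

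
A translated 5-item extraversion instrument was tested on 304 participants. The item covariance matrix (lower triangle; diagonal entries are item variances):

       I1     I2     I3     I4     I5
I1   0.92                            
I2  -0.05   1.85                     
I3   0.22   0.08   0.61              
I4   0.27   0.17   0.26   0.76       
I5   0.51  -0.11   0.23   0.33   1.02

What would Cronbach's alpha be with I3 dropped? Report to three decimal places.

α = 0.440

Remaining items: I1, I2, I4, I5 (k = 4).
Σσᵢ² = 0.92 + 1.85 + 0.76 + 1.02 = 4.55
σ²_total = 4.55 + 2 × 1.12 = 6.79
α (item deleted) = (4/3)·(1 − 4.55/6.79) = 0.440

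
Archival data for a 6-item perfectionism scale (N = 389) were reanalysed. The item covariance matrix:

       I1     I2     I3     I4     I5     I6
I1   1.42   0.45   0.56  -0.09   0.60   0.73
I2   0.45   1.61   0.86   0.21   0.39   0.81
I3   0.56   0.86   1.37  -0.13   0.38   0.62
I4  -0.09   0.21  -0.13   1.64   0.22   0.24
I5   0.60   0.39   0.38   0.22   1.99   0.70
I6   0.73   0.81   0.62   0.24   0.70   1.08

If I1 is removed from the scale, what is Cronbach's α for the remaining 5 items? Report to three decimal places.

Cronbach's α = 0.660

Remaining items: I2, I3, I4, I5, I6 (k = 5).
Σσᵢ² = 1.61 + 1.37 + 1.64 + 1.99 + 1.08 = 7.69
total variance = 7.69 + 2 × 4.30 = 16.29
α (item deleted) = (5/4)·(1 − 7.69/16.29) = 0.660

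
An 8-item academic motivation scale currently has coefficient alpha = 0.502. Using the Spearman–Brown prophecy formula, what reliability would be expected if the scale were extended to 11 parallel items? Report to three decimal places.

Length factor m = 11/8 = 1.3750
α' = m·α / (1 + (m−1)·α)
   = 11/8 × 0.502 / (1 + (11/8 − 1) × 0.502)
   = 0.6903 / 1.1883 = 0.581

predicted reliability = 0.581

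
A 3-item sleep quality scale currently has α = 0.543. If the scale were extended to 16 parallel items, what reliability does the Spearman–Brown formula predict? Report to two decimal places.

Length factor m = 16/3 = 5.3333
α' = m·α / (1 + (m−1)·α)
   = 16/3 × 0.543 / (1 + (16/3 − 1) × 0.543)
   = 2.8960 / 3.3530 = 0.86

predicted reliability = 0.86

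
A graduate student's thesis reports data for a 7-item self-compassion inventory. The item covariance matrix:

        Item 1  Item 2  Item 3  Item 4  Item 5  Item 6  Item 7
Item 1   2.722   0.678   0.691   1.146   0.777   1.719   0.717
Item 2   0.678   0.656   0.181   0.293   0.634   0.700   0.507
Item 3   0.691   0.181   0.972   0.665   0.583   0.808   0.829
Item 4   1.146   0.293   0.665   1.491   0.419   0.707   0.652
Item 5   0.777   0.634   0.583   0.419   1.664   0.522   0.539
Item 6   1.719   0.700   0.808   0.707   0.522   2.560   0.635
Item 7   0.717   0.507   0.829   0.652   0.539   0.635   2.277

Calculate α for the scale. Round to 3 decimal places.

α = 0.817

Σσᵢ² = 2.722 + 0.656 + 0.972 + 1.491 + 1.664 + 2.560 + 2.277 = 12.342
Sum of off-diagonal covariances = 14.402
σ²_total = 12.342 + 2 × 14.402 = 41.146
α = (k/(k−1))·(1 − Σσᵢ²/σ²_total) = (7/6)·(1 − 12.342/41.146) = 0.817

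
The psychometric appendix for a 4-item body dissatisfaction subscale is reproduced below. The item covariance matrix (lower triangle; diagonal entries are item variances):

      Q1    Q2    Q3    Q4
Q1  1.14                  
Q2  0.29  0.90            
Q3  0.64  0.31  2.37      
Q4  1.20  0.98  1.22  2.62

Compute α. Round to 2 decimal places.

α = 0.76

Σσᵢ² = 1.14 + 0.90 + 2.37 + 2.62 = 7.03
Sum of off-diagonal covariances = 4.64
total variance = 7.03 + 2 × 4.64 = 16.31
α = (k/(k−1))·(1 − Σσᵢ²/total variance) = (4/3)·(1 − 7.03/16.31) = 0.76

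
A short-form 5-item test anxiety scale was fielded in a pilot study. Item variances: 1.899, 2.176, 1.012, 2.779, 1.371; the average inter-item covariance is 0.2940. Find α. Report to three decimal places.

α = 0.486

ΣVar(i) = 1.899 + 2.176 + 1.012 + 2.779 + 1.371 = 9.237
Sum of the 10 distinct covariances = 10 × 0.2940 = 2.9400
σ²_T = ΣVar(i) + 2·Σcov = 9.237 + 2 × 2.9400 = 15.1170
α = (5/4)·(1 − 9.237/15.1170) = 0.486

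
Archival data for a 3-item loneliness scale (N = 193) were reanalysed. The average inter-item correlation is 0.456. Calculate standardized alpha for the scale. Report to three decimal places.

Standardized α = k·r̄ / (1 + (k−1)·r̄) = 3 × 0.456 / (1 + 2 × 0.456)
  = 1.3680 / 1.9120 = 0.715

standardized alpha = 0.715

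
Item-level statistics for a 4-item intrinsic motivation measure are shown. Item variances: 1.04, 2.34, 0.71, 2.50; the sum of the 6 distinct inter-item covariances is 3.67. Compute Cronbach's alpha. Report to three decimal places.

Σσᵢ² = 1.04 + 2.34 + 0.71 + 2.50 = 6.59
Sum of distinct covariances = 3.67
σ²_T = Σσᵢ² + 2·Σcov = 6.59 + 2 × 3.67 = 13.93
α = (4/3)·(1 − 6.59/13.93) = 0.703

α = 0.703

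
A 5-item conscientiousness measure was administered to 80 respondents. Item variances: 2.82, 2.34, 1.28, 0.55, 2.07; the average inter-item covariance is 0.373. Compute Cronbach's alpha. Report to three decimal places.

ΣVar(i) = 2.82 + 2.34 + 1.28 + 0.55 + 2.07 = 9.06
Sum of the 10 distinct covariances = 10 × 0.373 = 3.730
Var(T) = ΣVar(i) + 2·Σcov = 9.06 + 2 × 3.730 = 16.520
α = (5/4)·(1 − 9.06/16.520) = 0.564

α = 0.564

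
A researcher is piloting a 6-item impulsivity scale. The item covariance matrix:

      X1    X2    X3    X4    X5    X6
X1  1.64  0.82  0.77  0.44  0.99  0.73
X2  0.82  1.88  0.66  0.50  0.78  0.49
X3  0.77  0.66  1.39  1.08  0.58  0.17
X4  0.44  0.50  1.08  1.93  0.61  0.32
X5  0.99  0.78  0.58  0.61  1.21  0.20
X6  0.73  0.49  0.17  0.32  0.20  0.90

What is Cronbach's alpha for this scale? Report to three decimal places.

Cronbach's alpha = 0.806

Σσᵢ² = 1.64 + 1.88 + 1.39 + 1.93 + 1.21 + 0.90 = 8.95
Sum of the distinct covariances = 9.14
Var(T) = 8.95 + 2 × 9.14 = 27.23
α = (k/(k−1))·(1 − Σσᵢ²/Var(T)) = (6/5)·(1 − 8.95/27.23) = 0.806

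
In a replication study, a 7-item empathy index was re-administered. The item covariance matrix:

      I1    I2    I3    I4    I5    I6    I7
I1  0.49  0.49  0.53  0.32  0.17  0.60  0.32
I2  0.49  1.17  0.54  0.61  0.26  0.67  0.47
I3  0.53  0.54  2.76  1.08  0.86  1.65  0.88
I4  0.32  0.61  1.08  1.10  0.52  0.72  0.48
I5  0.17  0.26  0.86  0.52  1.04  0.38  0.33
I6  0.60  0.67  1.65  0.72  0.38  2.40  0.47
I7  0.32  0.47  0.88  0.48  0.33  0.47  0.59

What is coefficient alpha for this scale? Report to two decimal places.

Σσ²ᵢ = 0.49 + 1.17 + 2.76 + 1.10 + 1.04 + 2.40 + 0.59 = 9.55
Sum of the distinct covariances = 12.35
Var(T) = 9.55 + 2 × 12.35 = 34.25
α = (k/(k−1))·(1 − Σσ²ᵢ/Var(T)) = (7/6)·(1 − 9.55/34.25) = 0.84

α = 0.84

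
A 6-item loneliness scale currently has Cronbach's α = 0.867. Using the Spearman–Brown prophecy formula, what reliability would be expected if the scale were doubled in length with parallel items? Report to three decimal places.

predicted reliability = 0.929

Length factor m = 2
α' = m·α / (1 + (m−1)·α)
   = 2 × 0.867 / (1 + (2 − 1) × 0.867)
   = 1.7340 / 1.8670 = 0.929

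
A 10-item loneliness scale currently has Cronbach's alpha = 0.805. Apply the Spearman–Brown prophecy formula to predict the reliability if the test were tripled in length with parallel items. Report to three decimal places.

predicted reliability = 0.925

Length factor m = 3
α' = m·α / (1 + (m−1)·α)
   = 3 × 0.805 / (1 + (3 − 1) × 0.805)
   = 2.4150 / 2.6100 = 0.925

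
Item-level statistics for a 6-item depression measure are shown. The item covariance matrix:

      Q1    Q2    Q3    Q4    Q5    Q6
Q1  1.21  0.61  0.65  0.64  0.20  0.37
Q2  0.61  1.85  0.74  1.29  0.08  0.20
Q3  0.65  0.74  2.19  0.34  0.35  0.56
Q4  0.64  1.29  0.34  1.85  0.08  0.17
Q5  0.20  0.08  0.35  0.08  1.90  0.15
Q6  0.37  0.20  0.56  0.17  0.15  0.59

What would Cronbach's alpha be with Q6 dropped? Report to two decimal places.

Remaining items: Q1, Q2, Q3, Q4, Q5 (k = 5).
Σσ²ᵢ = 1.21 + 1.85 + 2.19 + 1.85 + 1.90 = 9.00
σ²_T = 9.00 + 2 × 4.98 = 18.96
α (item deleted) = (5/4)·(1 − 9.00/18.96) = 0.66

α = 0.66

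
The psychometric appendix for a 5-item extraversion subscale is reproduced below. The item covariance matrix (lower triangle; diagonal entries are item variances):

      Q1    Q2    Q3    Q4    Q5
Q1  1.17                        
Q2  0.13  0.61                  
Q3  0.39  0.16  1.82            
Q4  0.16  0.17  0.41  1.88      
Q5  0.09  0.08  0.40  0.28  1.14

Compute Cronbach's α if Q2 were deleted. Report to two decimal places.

Cronbach's α = 0.49

Remaining items: Q1, Q3, Q4, Q5 (k = 4).
Σσᵢ² = 1.17 + 1.82 + 1.88 + 1.14 = 6.01
total variance = 6.01 + 2 × 1.73 = 9.47
α (item deleted) = (4/3)·(1 − 6.01/9.47) = 0.49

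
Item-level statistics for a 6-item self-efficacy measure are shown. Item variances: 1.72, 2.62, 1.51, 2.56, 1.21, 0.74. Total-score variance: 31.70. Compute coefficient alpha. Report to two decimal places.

Σσ²ᵢ = 1.72 + 2.62 + 1.51 + 2.56 + 1.21 + 0.74 = 10.36
α = (k/(k−1))·(1 − Σσ²ᵢ/total variance) = (6/5)·(1 − 10.36/31.70) = 0.81

coefficient alpha = 0.81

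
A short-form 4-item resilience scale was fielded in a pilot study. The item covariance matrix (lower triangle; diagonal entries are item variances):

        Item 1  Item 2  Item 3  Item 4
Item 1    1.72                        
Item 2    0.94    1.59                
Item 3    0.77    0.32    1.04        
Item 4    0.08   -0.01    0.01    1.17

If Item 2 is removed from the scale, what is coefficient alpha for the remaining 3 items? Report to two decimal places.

Remaining items: Item 1, Item 3, Item 4 (k = 3).
ΣVar(i) = 1.72 + 1.04 + 1.17 = 3.93
σ²_T = 3.93 + 2 × 0.86 = 5.65
α (item deleted) = (3/2)·(1 − 3.93/5.65) = 0.46

coefficient alpha = 0.46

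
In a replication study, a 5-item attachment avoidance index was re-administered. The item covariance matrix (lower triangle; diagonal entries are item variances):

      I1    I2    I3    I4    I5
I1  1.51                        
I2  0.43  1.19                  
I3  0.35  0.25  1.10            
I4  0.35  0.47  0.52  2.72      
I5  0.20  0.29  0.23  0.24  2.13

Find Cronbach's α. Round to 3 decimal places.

Cronbach's α = 0.544

Σσᵢ² = 1.51 + 1.19 + 1.10 + 2.72 + 2.13 = 8.65
Sum of the distinct covariances = 3.33
σ²_total = 8.65 + 2 × 3.33 = 15.31
α = (k/(k−1))·(1 − Σσᵢ²/σ²_total) = (5/4)·(1 − 8.65/15.31) = 0.544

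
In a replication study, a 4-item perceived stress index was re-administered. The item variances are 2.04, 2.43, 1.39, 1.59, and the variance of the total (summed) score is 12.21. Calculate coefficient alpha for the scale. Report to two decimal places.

α = 0.52

Σσᵢ² = 2.04 + 2.43 + 1.39 + 1.59 = 7.45
α = (k/(k−1))·(1 − Σσᵢ²/σ²_total) = (4/3)·(1 − 7.45/12.21) = 0.52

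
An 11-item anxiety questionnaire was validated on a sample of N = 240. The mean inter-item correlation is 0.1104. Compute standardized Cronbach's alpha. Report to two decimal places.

Standardized α = k·r̄ / (1 + (k−1)·r̄) = 11 × 0.1104 / (1 + 10 × 0.1104)
  = 1.2144 / 2.1040 = 0.58

α = 0.58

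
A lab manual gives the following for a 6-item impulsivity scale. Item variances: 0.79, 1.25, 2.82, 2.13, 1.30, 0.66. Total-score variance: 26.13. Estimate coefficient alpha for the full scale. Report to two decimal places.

coefficient alpha = 0.79

sum of item variances = 0.79 + 1.25 + 2.82 + 2.13 + 1.30 + 0.66 = 8.95
α = (k/(k−1))·(1 − sum of item variances/σ²_total) = (6/5)·(1 − 8.95/26.13) = 0.79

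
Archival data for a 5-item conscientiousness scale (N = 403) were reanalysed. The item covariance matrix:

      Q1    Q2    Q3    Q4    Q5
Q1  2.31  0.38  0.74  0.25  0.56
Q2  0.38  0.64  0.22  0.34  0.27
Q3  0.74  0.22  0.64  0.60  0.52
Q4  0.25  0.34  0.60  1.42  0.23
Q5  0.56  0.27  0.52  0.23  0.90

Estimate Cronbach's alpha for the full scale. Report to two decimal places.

α = 0.73

sum of item variances = 2.31 + 0.64 + 0.64 + 1.42 + 0.90 = 5.91
Σ_{i<j} σ_ij = 4.11
σ²_total = 5.91 + 2 × 4.11 = 14.13
α = (k/(k−1))·(1 − sum of item variances/σ²_total) = (5/4)·(1 − 5.91/14.13) = 0.73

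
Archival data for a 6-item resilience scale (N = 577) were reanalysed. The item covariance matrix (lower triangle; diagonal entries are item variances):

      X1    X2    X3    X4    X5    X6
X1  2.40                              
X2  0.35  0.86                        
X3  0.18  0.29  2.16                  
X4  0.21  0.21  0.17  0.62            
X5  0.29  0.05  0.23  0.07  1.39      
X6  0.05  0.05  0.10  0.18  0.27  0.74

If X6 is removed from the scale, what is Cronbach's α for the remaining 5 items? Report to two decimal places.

α = 0.44

Remaining items: X1, X2, X3, X4, X5 (k = 5).
Σσ²ᵢ = 2.40 + 0.86 + 2.16 + 0.62 + 1.39 = 7.43
total variance = 7.43 + 2 × 2.05 = 11.53
α (item deleted) = (5/4)·(1 − 7.43/11.53) = 0.44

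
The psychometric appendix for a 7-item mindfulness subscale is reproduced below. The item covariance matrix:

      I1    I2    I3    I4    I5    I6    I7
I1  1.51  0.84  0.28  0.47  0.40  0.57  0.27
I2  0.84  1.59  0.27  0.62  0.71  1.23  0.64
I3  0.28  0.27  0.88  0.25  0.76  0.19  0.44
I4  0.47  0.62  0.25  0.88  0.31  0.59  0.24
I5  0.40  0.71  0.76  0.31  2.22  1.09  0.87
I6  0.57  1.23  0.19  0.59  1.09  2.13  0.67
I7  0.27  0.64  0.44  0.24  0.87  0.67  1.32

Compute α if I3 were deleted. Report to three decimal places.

α = 0.796

Remaining items: I1, I2, I4, I5, I6, I7 (k = 6).
sum of item variances = 1.51 + 1.59 + 0.88 + 2.22 + 2.13 + 1.32 = 9.65
total variance = 9.65 + 2 × 9.52 = 28.69
α (item deleted) = (6/5)·(1 − 9.65/28.69) = 0.796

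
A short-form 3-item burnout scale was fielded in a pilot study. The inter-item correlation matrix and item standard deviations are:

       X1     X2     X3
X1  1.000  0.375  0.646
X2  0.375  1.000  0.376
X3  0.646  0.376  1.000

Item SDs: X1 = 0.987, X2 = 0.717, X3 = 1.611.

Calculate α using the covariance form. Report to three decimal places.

Σσ²ᵢ = 0.987² + 0.717² + 1.611² = 4.0836
Covariances σ_ij = r_ij · s_i · s_j:
  σ(X1,X2) = 0.375 × 0.987 × 0.717 = 0.2654
  σ(X1,X3) = 0.646 × 0.987 × 1.611 = 1.0272
  σ(X2,X3) = 0.376 × 0.717 × 1.611 = 0.4343
σ²_T = Σσ²ᵢ + 2·Σσ_ij = 4.0836 + 2 × 1.7269 = 7.5374
α = (3/2)·(1 − 4.0836/7.5374) = 0.687

α = 0.687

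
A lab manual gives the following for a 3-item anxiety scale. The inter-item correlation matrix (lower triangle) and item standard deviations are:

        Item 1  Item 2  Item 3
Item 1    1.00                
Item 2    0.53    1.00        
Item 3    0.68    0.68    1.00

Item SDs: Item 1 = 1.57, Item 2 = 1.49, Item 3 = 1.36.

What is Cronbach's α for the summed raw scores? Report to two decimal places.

α = 0.83

Σσ²ᵢ = 1.57² + 1.49² + 1.36² = 6.5346
Covariances σ_ij = r_ij · s_i · s_j:
  σ(Item 1,Item 2) = 0.53 × 1.57 × 1.49 = 1.2398
  σ(Item 1,Item 3) = 0.68 × 1.57 × 1.36 = 1.4519
  σ(Item 2,Item 3) = 0.68 × 1.49 × 1.36 = 1.3780
σ²_T = Σσ²ᵢ + 2·Σσ_ij = 6.5346 + 2 × 4.0697 = 14.6740
α = (3/2)·(1 − 6.5346/14.6740) = 0.83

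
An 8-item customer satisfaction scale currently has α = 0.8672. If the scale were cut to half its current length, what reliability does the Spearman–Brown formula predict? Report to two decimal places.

Length factor m = 1/2
α' = m·α / (1 − (1−m)·α)
   = 1/2 × 0.8672 / (1 − (1 − 1/2) × 0.8672)
   = 0.4336 / 0.5664 = 0.77

predicted reliability = 0.77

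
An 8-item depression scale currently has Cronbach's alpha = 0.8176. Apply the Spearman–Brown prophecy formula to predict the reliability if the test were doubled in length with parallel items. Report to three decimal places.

predicted reliability = 0.900

Length factor m = 2
α' = m·α / (1 + (m−1)·α)
   = 2 × 0.8176 / (1 + (2 − 1) × 0.8176)
   = 1.6352 / 1.8176 = 0.900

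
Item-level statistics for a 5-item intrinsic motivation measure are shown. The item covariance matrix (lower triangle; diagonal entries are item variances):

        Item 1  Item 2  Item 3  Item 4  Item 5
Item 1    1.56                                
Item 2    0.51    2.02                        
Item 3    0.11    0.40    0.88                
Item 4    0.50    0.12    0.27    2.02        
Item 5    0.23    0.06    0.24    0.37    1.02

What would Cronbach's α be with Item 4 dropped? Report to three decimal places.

Cronbach's α = 0.482

Remaining items: Item 1, Item 2, Item 3, Item 5 (k = 4).
ΣVar(i) = 1.56 + 2.02 + 0.88 + 1.02 = 5.48
σ²_T = 5.48 + 2 × 1.55 = 8.58
α (item deleted) = (4/3)·(1 − 5.48/8.58) = 0.482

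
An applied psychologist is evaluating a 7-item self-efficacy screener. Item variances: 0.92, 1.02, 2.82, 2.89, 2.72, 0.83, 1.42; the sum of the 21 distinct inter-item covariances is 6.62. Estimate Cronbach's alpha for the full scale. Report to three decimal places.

Cronbach's alpha = 0.597

ΣVar(i) = 0.92 + 1.02 + 2.82 + 2.89 + 2.72 + 0.83 + 1.42 = 12.62
Sum of distinct covariances = 6.62
σ²_T = ΣVar(i) + 2·Σcov = 12.62 + 2 × 6.62 = 25.86
α = (7/6)·(1 − 12.62/25.86) = 0.597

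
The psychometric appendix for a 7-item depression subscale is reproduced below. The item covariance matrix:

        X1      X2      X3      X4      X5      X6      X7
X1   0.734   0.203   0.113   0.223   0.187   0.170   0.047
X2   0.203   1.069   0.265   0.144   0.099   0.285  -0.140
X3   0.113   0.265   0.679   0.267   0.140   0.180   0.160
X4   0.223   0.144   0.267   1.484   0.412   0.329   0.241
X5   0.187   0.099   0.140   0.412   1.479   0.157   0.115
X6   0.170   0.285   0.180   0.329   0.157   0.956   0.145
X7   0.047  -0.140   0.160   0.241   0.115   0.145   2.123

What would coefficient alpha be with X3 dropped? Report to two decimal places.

α = 0.48

Remaining items: X1, X2, X4, X5, X6, X7 (k = 6).
Σσ²ᵢ = 0.734 + 1.069 + 1.484 + 1.479 + 0.956 + 2.123 = 7.845
σ²_T = 7.845 + 2 × 2.617 = 13.079
α (item deleted) = (6/5)·(1 − 7.845/13.079) = 0.48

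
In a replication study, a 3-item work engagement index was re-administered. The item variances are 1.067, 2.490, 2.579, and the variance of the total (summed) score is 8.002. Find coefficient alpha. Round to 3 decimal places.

α = 0.350

sum of item variances = 1.067 + 2.490 + 2.579 = 6.136
α = (k/(k−1))·(1 − sum of item variances/Var(T)) = (3/2)·(1 − 6.136/8.002) = 0.350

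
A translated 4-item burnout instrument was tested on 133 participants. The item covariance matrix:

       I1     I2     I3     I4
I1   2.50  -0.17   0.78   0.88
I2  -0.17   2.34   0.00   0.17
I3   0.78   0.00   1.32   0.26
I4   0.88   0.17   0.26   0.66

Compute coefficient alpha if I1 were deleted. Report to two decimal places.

Remaining items: I2, I3, I4 (k = 3).
sum of item variances = 2.34 + 1.32 + 0.66 = 4.32
σ²_T = 4.32 + 2 × 0.43 = 5.18
α (item deleted) = (3/2)·(1 − 4.32/5.18) = 0.25

coefficient alpha = 0.25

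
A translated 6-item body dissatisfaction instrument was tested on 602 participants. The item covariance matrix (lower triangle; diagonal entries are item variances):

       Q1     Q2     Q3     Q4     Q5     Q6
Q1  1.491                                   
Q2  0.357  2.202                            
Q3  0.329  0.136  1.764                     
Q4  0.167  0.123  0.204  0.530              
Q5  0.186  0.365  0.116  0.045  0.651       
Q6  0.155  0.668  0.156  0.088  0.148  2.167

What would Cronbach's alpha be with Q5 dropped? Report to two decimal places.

Remaining items: Q1, Q2, Q3, Q4, Q6 (k = 5).
Σσ²ᵢ = 1.491 + 2.202 + 1.764 + 0.530 + 2.167 = 8.154
total variance = 8.154 + 2 × 2.383 = 12.920
α (item deleted) = (5/4)·(1 − 8.154/12.920) = 0.46

Cronbach's alpha = 0.46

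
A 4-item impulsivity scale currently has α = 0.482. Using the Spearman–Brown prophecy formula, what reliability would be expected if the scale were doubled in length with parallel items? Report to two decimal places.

predicted reliability = 0.65

Length factor m = 2
α' = m·α / (1 + (m−1)·α)
   = 2 × 0.482 / (1 + (2 − 1) × 0.482)
   = 0.9640 / 1.4820 = 0.65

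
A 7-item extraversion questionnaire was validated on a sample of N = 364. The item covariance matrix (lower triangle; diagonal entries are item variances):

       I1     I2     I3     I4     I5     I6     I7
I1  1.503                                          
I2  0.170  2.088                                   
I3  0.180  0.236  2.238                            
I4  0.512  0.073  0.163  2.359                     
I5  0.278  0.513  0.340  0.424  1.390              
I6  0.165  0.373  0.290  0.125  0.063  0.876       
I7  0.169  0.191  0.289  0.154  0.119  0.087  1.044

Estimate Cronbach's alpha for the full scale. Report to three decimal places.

sum of item variances = 1.503 + 2.088 + 2.238 + 2.359 + 1.390 + 0.876 + 1.044 = 11.498
Sum of the distinct covariances = 4.914
Var(T) = 11.498 + 2 × 4.914 = 21.326
α = (k/(k−1))·(1 − sum of item variances/Var(T)) = (7/6)·(1 − 11.498/21.326) = 0.538

Cronbach's alpha = 0.538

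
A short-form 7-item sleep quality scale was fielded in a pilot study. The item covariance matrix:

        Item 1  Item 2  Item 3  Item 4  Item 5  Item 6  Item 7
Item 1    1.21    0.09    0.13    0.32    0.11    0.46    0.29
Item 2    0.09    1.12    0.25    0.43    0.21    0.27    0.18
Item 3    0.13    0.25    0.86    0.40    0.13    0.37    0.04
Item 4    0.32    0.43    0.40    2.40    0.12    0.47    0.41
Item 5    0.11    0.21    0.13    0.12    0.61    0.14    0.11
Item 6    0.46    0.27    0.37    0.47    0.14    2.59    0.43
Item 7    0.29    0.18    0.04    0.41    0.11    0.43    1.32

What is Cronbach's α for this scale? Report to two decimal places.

α = 0.60

ΣVar(i) = 1.21 + 1.12 + 0.86 + 2.40 + 0.61 + 2.59 + 1.32 = 10.11
Sum of off-diagonal covariances = 5.36
Var(T) = 10.11 + 2 × 5.36 = 20.83
α = (k/(k−1))·(1 − ΣVar(i)/Var(T)) = (7/6)·(1 − 10.11/20.83) = 0.60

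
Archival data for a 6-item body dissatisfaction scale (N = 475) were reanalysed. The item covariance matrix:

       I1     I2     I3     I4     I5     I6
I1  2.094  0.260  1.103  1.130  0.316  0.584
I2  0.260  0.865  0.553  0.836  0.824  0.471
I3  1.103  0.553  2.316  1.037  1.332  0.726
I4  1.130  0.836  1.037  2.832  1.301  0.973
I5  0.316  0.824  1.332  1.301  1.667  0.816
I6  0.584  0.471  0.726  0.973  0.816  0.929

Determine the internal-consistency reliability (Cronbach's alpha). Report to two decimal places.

Cronbach's alpha = 0.84

Σσᵢ² = 2.094 + 0.865 + 2.316 + 2.832 + 1.667 + 0.929 = 10.703
Σ_{i<j} σ_ij = 12.262
σ²_T = 10.703 + 2 × 12.262 = 35.227
α = (k/(k−1))·(1 − Σσᵢ²/σ²_T) = (6/5)·(1 − 10.703/35.227) = 0.84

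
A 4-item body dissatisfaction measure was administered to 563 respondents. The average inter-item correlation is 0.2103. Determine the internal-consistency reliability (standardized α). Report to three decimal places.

α = 0.516

Standardized α = k·r̄ / (1 + (k−1)·r̄) = 4 × 0.2103 / (1 + 3 × 0.2103)
  = 0.8412 / 1.6309 = 0.516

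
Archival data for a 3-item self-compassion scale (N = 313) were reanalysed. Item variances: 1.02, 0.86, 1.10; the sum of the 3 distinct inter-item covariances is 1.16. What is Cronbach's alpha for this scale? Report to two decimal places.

sum of item variances = 1.02 + 0.86 + 1.10 = 2.98
Sum of distinct covariances = 1.16
total variance = sum of item variances + 2·Σcov = 2.98 + 2 × 1.16 = 5.30
α = (3/2)·(1 − 2.98/5.30) = 0.66

Cronbach's alpha = 0.66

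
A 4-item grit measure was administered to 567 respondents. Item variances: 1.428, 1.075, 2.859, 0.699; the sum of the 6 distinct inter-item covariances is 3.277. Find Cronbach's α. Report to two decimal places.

Cronbach's α = 0.69

sum of item variances = 1.428 + 1.075 + 2.859 + 0.699 = 6.061
Sum of distinct covariances = 3.277
Var(T) = sum of item variances + 2·Σcov = 6.061 + 2 × 3.277 = 12.615
α = (4/3)·(1 − 6.061/12.615) = 0.69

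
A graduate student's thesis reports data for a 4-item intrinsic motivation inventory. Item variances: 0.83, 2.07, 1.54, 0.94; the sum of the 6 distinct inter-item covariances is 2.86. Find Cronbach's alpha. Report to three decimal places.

Cronbach's alpha = 0.687

Σσᵢ² = 0.83 + 2.07 + 1.54 + 0.94 = 5.38
Sum of distinct covariances = 2.86
σ²_total = Σσᵢ² + 2·Σcov = 5.38 + 2 × 2.86 = 11.10
α = (4/3)·(1 − 5.38/11.10) = 0.687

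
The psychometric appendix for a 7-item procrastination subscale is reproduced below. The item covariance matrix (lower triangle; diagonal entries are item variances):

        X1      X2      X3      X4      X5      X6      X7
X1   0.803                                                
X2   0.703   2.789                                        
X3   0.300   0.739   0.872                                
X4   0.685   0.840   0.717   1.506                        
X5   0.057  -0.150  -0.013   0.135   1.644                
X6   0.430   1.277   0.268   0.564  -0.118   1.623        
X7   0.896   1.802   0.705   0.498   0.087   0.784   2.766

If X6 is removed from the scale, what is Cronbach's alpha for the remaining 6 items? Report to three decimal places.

Cronbach's alpha = 0.728

Remaining items: X1, X2, X3, X4, X5, X7 (k = 6).
ΣVar(i) = 0.803 + 2.789 + 0.872 + 1.506 + 1.644 + 2.766 = 10.380
σ²_T = 10.380 + 2 × 8.001 = 26.382
α (item deleted) = (6/5)·(1 − 10.380/26.382) = 0.728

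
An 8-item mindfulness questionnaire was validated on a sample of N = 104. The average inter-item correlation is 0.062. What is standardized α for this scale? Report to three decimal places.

Standardized α = k·r̄ / (1 + (k−1)·r̄) = 8 × 0.062 / (1 + 7 × 0.062)
  = 0.4960 / 1.4340 = 0.346

α = 0.346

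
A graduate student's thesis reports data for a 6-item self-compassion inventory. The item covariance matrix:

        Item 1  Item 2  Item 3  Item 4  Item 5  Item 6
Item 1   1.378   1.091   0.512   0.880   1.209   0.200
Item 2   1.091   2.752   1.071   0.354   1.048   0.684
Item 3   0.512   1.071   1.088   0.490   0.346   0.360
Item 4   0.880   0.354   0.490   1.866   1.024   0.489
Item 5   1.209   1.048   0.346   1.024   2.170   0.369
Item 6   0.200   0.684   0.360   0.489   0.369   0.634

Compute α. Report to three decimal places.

α = 0.806

Σσ²ᵢ = 1.378 + 2.752 + 1.088 + 1.866 + 2.170 + 0.634 = 9.888
Σ_{i<j} σ_ij = 10.127
total variance = 9.888 + 2 × 10.127 = 30.142
α = (k/(k−1))·(1 − Σσ²ᵢ/total variance) = (6/5)·(1 − 9.888/30.142) = 0.806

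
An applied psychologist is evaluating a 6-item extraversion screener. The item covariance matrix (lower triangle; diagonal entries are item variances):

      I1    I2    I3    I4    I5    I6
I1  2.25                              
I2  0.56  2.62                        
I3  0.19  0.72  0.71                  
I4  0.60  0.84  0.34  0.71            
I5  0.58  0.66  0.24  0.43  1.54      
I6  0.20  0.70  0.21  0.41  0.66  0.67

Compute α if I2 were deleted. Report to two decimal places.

α = 0.71

Remaining items: I1, I3, I4, I5, I6 (k = 5).
Σσ²ᵢ = 2.25 + 0.71 + 0.71 + 1.54 + 0.67 = 5.88
σ²_T = 5.88 + 2 × 3.86 = 13.60
α (item deleted) = (5/4)·(1 − 5.88/13.60) = 0.71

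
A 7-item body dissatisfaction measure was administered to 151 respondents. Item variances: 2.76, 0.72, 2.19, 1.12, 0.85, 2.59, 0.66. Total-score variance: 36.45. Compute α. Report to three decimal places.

ΣVar(i) = 2.76 + 0.72 + 2.19 + 1.12 + 0.85 + 2.59 + 0.66 = 10.89
α = (k/(k−1))·(1 − ΣVar(i)/total variance) = (7/6)·(1 − 10.89/36.45) = 0.818

α = 0.818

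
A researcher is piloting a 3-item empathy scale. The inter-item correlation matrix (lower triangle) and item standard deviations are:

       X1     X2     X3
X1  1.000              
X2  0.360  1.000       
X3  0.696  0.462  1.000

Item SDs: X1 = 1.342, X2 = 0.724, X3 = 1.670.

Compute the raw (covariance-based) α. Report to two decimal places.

Σσ²ᵢ = 1.342² + 0.724² + 1.670² = 5.1140
Covariances σ_ij = r_ij · s_i · s_j:
  σ(X1,X2) = 0.360 × 1.342 × 0.724 = 0.3498
  σ(X1,X3) = 0.696 × 1.342 × 1.670 = 1.5598
  σ(X2,X3) = 0.462 × 0.724 × 1.670 = 0.5586
σ²_T = Σσ²ᵢ + 2·Σσ_ij = 5.1140 + 2 × 2.4682 = 10.0504
α = (3/2)·(1 − 5.1140/10.0504) = 0.74

α = 0.74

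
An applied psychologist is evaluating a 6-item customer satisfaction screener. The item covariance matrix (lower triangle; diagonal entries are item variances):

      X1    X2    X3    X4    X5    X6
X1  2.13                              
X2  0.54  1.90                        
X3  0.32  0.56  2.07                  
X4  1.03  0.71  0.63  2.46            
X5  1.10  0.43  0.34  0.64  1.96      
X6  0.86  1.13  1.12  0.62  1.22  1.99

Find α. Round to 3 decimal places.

Σσᵢ² = 2.13 + 1.90 + 2.07 + 2.46 + 1.96 + 1.99 = 12.51
Sum of the distinct covariances = 11.25
Var(T) = 12.51 + 2 × 11.25 = 35.01
α = (k/(k−1))·(1 − Σσᵢ²/Var(T)) = (6/5)·(1 − 12.51/35.01) = 0.771

α = 0.771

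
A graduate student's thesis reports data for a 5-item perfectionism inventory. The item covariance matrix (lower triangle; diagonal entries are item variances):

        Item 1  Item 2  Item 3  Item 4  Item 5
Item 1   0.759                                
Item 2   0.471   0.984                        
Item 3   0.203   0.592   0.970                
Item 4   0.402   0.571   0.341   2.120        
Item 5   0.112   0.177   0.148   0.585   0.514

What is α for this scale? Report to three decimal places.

α = 0.717

ΣVar(i) = 0.759 + 0.984 + 0.970 + 2.120 + 0.514 = 5.347
Sum of off-diagonal covariances = 3.602
σ²_total = 5.347 + 2 × 3.602 = 12.551
α = (k/(k−1))·(1 − ΣVar(i)/σ²_total) = (5/4)·(1 − 5.347/12.551) = 0.717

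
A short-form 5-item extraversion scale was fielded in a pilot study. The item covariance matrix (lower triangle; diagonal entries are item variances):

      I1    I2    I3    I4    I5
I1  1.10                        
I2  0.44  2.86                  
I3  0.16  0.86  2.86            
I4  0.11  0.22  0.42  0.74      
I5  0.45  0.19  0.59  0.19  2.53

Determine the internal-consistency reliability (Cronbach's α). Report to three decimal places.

α = 0.523

Σσᵢ² = 1.10 + 2.86 + 2.86 + 0.74 + 2.53 = 10.09
Sum of off-diagonal covariances = 3.63
σ²_total = 10.09 + 2 × 3.63 = 17.35
α = (k/(k−1))·(1 − Σσᵢ²/σ²_total) = (5/4)·(1 − 10.09/17.35) = 0.523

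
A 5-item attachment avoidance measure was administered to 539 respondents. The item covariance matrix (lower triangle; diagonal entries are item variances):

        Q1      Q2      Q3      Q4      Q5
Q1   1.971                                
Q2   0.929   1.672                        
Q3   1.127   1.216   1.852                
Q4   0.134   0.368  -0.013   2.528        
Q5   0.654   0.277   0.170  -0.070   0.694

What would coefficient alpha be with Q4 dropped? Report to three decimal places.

Remaining items: Q1, Q2, Q3, Q5 (k = 4).
Σσᵢ² = 1.971 + 1.672 + 1.852 + 0.694 = 6.189
Var(T) = 6.189 + 2 × 4.373 = 14.935
α (item deleted) = (4/3)·(1 − 6.189/14.935) = 0.781

coefficient alpha = 0.781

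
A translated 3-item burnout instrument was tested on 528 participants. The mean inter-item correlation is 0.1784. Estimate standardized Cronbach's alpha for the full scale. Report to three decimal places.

α = 0.394

Standardized α = k·r̄ / (1 + (k−1)·r̄) = 3 × 0.1784 / (1 + 2 × 0.1784)
  = 0.5352 / 1.3568 = 0.394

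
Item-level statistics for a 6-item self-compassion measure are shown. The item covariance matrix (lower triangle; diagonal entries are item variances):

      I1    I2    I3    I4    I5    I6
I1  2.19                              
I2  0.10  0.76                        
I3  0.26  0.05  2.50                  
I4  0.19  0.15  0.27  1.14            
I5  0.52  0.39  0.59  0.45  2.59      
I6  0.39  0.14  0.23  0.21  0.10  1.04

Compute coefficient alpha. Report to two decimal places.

Σσᵢ² = 2.19 + 0.76 + 2.50 + 1.14 + 2.59 + 1.04 = 10.22
Sum of off-diagonal covariances = 4.04
Var(T) = 10.22 + 2 × 4.04 = 18.30
α = (k/(k−1))·(1 − Σσᵢ²/Var(T)) = (6/5)·(1 − 10.22/18.30) = 0.53

coefficient alpha = 0.53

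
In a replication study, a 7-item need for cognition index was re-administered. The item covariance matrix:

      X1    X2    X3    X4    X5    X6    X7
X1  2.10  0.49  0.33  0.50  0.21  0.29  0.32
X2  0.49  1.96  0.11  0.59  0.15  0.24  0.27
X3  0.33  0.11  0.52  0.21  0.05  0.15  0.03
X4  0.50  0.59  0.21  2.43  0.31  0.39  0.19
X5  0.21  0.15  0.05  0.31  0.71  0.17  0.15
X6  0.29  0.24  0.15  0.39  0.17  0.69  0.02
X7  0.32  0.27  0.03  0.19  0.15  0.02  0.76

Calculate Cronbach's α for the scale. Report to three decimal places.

sum of item variances = 2.10 + 1.96 + 0.52 + 2.43 + 0.71 + 0.69 + 0.76 = 9.17
Σ_{i<j} σ_ij = 5.17
Var(T) = 9.17 + 2 × 5.17 = 19.51
α = (k/(k−1))·(1 − sum of item variances/Var(T)) = (7/6)·(1 − 9.17/19.51) = 0.618

Cronbach's α = 0.618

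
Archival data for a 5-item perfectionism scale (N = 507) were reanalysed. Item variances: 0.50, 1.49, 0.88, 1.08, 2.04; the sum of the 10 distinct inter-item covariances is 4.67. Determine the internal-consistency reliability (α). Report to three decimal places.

α = 0.762

Σσᵢ² = 0.50 + 1.49 + 0.88 + 1.08 + 2.04 = 5.99
Sum of distinct covariances = 4.67
σ²_T = Σσᵢ² + 2·Σcov = 5.99 + 2 × 4.67 = 15.33
α = (5/4)·(1 − 5.99/15.33) = 0.762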